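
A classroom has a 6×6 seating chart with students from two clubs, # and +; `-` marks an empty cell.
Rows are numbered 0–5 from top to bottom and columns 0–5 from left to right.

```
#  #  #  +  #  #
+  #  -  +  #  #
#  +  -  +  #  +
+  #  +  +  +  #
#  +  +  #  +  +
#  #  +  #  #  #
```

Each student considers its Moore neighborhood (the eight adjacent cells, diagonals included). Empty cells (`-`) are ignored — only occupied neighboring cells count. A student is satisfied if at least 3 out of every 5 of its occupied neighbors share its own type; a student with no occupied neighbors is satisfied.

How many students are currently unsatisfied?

21

Row 0: (0,0)# 2/3 satisfied · (0,1)# 3/4 satisfied · (0,2)# 2/4 not · (0,3)+ 1/4 not · (0,4)# 3/5 satisfied · (0,5)# 3/3 satisfied
Row 1: (1,0)+ 1/5 not · (1,1)# 4/6 satisfied · (1,3)+ 2/6 not · (1,4)# 4/8 not · (1,5)# 4/5 satisfied
Row 2: (2,0)# 2/5 not · (2,1)+ 3/6 not · (2,3)+ 4/6 satisfied · (2,4)# 3/8 not · (2,5)+ 1/5 not
Row 3: (3,0)+ 2/5 not · (3,1)# 2/7 not · (3,2)+ 5/7 satisfied · (3,3)+ 5/7 satisfied · (3,4)+ 5/8 satisfied · (3,5)# 1/5 not
Row 4: (4,0)# 3/5 satisfied · (4,1)+ 4/8 not · (4,2)+ 4/8 not · (4,3)# 2/8 not · (4,4)+ 3/8 not · (4,5)+ 2/5 not
Row 5: (5,0)# 2/3 satisfied · (5,1)# 2/5 not · (5,2)+ 2/5 not · (5,3)# 2/5 not · (5,4)# 3/5 satisfied · (5,5)# 1/3 not
Unsatisfied: (0,2), (0,3), (1,0), (1,3), (1,4), (2,0), (2,1), (2,4), (2,5), (3,0), (3,1), (3,5), (4,1), (4,2), (4,3), (4,4), (4,5), (5,1), (5,2), (5,3), (5,5) — 21 in total.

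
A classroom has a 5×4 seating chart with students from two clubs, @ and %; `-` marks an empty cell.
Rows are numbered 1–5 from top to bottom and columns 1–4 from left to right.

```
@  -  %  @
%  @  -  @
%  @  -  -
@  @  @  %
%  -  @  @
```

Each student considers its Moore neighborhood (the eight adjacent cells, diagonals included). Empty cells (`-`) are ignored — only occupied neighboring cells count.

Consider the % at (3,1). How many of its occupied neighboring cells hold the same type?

Occupied neighbors of (3,1): (2,1)=%, (2,2)=@, (3,2)=@, (4,1)=@, (4,2)=@.
Same type (%): 1 of 5.

1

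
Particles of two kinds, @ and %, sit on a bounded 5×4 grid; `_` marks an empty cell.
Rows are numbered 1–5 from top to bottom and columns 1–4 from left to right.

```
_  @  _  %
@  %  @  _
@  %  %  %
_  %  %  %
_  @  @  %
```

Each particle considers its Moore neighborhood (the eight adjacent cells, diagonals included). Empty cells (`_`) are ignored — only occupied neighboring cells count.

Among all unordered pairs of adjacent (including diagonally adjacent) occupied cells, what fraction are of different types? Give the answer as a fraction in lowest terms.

17/36

Scan each occupied cell's neighbors to the right and below (and the two forward diagonals) so each pair is counted once.
From row 1: 2 unlike of 4 pairs (running 2/4).
From row 2: 7 unlike of 10 pairs (running 9/14).
From row 3: 2 unlike of 11 pairs (running 11/25).
From row 4: 5 unlike of 9 pairs (running 16/34).
From row 5: 1 unlike of 2 pairs (running 17/36).
Total adjacent occupied pairs: 36; unlike-type pairs: 17.
17/36 is already in lowest terms.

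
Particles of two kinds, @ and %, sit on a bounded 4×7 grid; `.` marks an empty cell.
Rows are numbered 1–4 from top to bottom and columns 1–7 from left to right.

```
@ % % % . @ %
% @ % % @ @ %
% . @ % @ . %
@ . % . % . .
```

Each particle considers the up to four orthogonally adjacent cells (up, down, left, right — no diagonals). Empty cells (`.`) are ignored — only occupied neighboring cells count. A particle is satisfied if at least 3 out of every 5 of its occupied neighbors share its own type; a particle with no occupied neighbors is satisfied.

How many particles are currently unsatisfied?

14

(1,1)@ 0/2 unhappy
(1,2)% 1/3 unhappy
(1,3)% 3/3 ok
(1,4)% 2/2 ok
(1,6)@ 1/2 unhappy
(1,7)% 1/2 unhappy
(2,1)% 1/3 unhappy
(2,2)@ 0/3 unhappy
(2,3)% 2/4 unhappy
(2,4)% 3/4 ok
(2,5)@ 2/3 ok
(2,6)@ 2/3 ok
(2,7)% 2/3 ok
(3,1)% 1/2 unhappy
(3,3)@ 0/3 unhappy
(3,4)% 1/3 unhappy
(3,5)@ 1/3 unhappy
(3,7)% 1/1 ok
(4,1)@ 0/1 unhappy
(4,3)% 0/1 unhappy
(4,5)% 0/1 unhappy
Unsatisfied: (1,1), (1,2), (1,6), (1,7), (2,1), (2,2), (2,3), (3,1), (3,3), (3,4), (3,5), (4,1), (4,3), (4,5) — 14 in total.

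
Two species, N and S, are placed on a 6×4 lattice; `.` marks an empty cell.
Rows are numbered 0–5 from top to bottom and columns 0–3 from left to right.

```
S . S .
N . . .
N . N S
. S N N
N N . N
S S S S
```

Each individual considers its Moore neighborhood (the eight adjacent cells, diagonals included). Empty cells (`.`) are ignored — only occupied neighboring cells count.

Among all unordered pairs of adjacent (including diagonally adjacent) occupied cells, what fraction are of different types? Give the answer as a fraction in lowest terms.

Scan each occupied cell's neighbors to the right and below (and the two forward diagonals) so each pair is counted once.
From row 0: 1 unlike of 1 pairs (running 1/1).
From row 1: 0 unlike of 1 pairs (running 1/2).
From row 2: 5 unlike of 7 pairs (running 6/9).
From row 3: 3 unlike of 7 pairs (running 9/16).
From row 4: 7 unlike of 8 pairs (running 16/24).
From row 5: 0 unlike of 3 pairs (running 16/27).
Total adjacent occupied pairs: 27; unlike-type pairs: 16.
16/27 is already in lowest terms.

16/27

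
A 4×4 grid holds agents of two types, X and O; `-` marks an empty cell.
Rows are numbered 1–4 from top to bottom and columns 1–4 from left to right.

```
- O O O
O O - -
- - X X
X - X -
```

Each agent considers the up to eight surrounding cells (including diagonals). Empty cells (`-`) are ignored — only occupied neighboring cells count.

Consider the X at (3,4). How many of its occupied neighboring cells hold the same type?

Occupied neighbors of (3,4): (3,3)=X, (4,3)=X.
Same type (X): 2 of 2.

2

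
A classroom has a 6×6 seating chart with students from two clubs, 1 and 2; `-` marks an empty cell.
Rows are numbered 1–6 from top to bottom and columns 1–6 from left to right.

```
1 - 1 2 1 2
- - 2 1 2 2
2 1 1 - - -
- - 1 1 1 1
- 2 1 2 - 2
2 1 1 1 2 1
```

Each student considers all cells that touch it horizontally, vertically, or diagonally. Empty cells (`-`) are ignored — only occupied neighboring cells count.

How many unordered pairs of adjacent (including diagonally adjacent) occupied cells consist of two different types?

Scan each occupied cell's neighbors to the right and below (and the two forward diagonals) so each pair is counted once.
From row 1: 7 unlike of 13 pairs (running 7/13).
From row 2: 4 unlike of 6 pairs (running 11/19).
From row 3: 1 unlike of 5 pairs (running 12/24).
From row 4: 6 unlike of 11 pairs (running 18/35).
From row 5: 7 unlike of 13 pairs (running 25/48).
From row 6: 3 unlike of 5 pairs (running 28/53).
Total adjacent occupied pairs: 53; unlike-type pairs: 28.

28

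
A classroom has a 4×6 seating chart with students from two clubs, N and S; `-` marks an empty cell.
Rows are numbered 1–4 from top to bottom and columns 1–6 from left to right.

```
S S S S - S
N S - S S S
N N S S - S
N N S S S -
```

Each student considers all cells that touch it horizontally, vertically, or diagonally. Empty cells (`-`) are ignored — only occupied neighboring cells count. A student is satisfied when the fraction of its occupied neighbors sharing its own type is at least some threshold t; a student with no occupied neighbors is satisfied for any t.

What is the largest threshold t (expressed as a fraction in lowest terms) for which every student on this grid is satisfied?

Row 1: (1,1)S 2/3 · (1,2)S 3/4 · (1,3)S 4/4 · (1,4)S 3/3 · (1,6)S 2/2
Row 2: (2,1)N 2/5 · (2,2)S 4/7 · (2,4)S 5/5 · (2,5)S 6/6 · (2,6)S 3/3
Row 3: (3,1)N 4/5 · (3,2)N 4/7 · (3,3)S 5/7 · (3,4)S 6/6 · (3,6)S 3/3
Row 4: (4,1)N 3/3 · (4,2)N 3/5 · (4,3)S 3/5 · (4,4)S 4/4 · (4,5)S 3/3
The smallest same-type fraction is 2/5 at (2,1), which reduces to 2/5. Any threshold above that leaves this student unsatisfied.

2/5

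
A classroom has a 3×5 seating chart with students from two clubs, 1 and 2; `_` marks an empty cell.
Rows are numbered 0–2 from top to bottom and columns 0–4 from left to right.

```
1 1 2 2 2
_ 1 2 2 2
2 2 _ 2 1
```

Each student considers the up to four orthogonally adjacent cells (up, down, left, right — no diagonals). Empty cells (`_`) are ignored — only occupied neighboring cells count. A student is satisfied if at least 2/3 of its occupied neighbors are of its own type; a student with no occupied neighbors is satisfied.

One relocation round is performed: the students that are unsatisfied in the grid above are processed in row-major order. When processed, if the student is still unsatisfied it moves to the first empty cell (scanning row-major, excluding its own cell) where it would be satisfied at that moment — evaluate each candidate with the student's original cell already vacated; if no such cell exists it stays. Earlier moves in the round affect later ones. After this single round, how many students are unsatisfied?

1

Initially unsatisfied (in order): (1,1), (2,1), (2,3), (2,4).
  (1,1): no empty cell satisfies it; stays.
  (2,1) → (2,2).
  (2,3): now satisfied by earlier moves; stays.
  (2,4) → (1,0).
Resulting grid:
1 1 2 2 2
1 1 2 2 2
2 _ 2 2 _
Unsatisfied now: (2,0).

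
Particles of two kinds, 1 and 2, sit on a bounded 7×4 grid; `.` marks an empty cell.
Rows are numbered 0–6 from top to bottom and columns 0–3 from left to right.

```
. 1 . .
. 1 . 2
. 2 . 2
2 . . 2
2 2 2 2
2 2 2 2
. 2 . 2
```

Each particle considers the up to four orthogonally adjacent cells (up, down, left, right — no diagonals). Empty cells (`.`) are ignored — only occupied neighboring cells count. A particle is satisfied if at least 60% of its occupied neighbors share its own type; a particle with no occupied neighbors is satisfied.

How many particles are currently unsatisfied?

2

Row 0: (0,1)1 1/1 satisfied
Row 1: (1,1)1 1/2 not · (1,3)2 1/1 satisfied
Row 2: (2,1)2 0/1 not · (2,3)2 2/2 satisfied
Row 3: (3,0)2 1/1 satisfied · (3,3)2 2/2 satisfied
Row 4: (4,0)2 3/3 satisfied · (4,1)2 3/3 satisfied · (4,2)2 3/3 satisfied · (4,3)2 3/3 satisfied
Row 5: (5,0)2 2/2 satisfied · (5,1)2 4/4 satisfied · (5,2)2 3/3 satisfied · (5,3)2 3/3 satisfied
Row 6: (6,1)2 1/1 satisfied · (6,3)2 1/1 satisfied
Unsatisfied: (1,1), (2,1) — 2 in total.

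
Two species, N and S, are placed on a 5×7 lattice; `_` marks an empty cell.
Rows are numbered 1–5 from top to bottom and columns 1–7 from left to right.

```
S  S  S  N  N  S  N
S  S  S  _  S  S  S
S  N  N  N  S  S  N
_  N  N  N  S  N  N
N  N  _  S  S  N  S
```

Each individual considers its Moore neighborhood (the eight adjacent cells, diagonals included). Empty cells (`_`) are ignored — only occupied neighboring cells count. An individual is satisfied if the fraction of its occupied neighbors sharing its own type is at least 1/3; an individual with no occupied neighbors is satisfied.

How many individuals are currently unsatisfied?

(1,1)S 3/3 ✓
(1,2)S 5/5 ✓
(1,3)S 3/4 ✓
(1,4)N 1/4 ✗
(1,5)N 1/4 ✗
(1,6)S 3/5 ✓
(1,7)N 0/3 ✗
(2,1)S 4/5 ✓
(2,2)S 6/8 ✓
(2,3)S 3/7 ✓
(2,5)S 4/7 ✓
(2,6)S 5/8 ✓
(2,7)S 3/5 ✓
(3,1)S 2/4 ✓
(3,2)N 3/7 ✓
(3,3)N 5/7 ✓
(3,4)N 3/7 ✓
(3,5)S 4/7 ✓
(3,6)S 5/8 ✓
(3,7)N 2/5 ✓
(4,2)N 5/6 ✓
(4,3)N 6/7 ✓
(4,4)N 3/7 ✓
(4,5)S 4/8 ✓
(4,6)N 3/8 ✓
(4,7)N 3/5 ✓
(5,1)N 2/2 ✓
(5,2)N 3/3 ✓
(5,4)S 2/4 ✓
(5,5)S 2/5 ✓
(5,6)N 2/5 ✓
(5,7)S 0/3 ✗
Unsatisfied: (1,4), (1,5), (1,7), (5,7) — 4 in total.

4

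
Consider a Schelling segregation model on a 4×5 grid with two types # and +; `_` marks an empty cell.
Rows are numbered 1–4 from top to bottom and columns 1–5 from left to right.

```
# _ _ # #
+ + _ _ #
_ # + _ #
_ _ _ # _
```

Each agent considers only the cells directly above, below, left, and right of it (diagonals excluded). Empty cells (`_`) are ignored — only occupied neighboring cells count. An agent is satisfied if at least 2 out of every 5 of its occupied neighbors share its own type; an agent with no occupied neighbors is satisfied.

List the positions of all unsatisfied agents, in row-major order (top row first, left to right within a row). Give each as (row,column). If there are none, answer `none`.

(1,1), (3,2), (3,3)

(1,1)# 0/1 not
(1,4)# 1/1 satisfied
(1,5)# 2/2 satisfied
(2,1)+ 1/2 satisfied
(2,2)+ 1/2 satisfied
(2,5)# 2/2 satisfied
(3,2)# 0/2 not
(3,3)+ 0/1 not
(3,5)# 1/1 satisfied
(4,4)# 0/0 satisfied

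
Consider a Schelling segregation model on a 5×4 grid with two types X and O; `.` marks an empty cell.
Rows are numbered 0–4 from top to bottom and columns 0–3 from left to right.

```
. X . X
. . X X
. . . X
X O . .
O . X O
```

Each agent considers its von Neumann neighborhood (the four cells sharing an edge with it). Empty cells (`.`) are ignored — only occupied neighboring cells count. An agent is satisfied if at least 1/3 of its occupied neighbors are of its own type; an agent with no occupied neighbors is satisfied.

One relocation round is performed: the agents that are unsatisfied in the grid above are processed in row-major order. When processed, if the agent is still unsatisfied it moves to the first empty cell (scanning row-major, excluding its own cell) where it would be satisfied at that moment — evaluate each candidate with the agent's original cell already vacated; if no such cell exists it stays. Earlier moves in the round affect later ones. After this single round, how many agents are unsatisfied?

0

Initially unsatisfied (in order): (3,0), (3,1), (4,0), (4,2), (4,3).
  (3,0) → (0,0).
  (3,1): now satisfied by earlier moves; stays.
  (4,0): now satisfied by earlier moves; stays.
  (4,2) → (0,2).
  (4,3): now satisfied by earlier moves; stays.
Resulting grid:
X X X X
. . X X
. . . X
. O . .
O . . O
All satisfied now.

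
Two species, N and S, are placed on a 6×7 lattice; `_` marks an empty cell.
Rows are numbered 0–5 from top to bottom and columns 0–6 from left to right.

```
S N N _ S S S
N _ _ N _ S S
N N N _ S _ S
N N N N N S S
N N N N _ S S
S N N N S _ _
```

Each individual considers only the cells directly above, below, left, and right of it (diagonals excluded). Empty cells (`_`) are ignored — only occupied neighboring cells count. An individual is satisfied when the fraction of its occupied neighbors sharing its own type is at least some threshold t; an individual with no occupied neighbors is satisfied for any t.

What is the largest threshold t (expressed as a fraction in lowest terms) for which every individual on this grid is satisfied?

Row 0: (0,0)S 0/2 · (0,1)N 1/2 · (0,2)N 1/1 · (0,4)S 1/1 · (0,5)S 3/3 · (0,6)S 2/2
Row 1: (1,0)N 1/2 · (1,3)N — no occupied neighbors · (1,5)S 2/2 · (1,6)S 3/3
Row 2: (2,0)N 3/3 · (2,1)N 3/3 · (2,2)N 2/2 · (2,4)S 0/1 · (2,6)S 2/2
Row 3: (3,0)N 3/3 · (3,1)N 4/4 · (3,2)N 4/4 · (3,3)N 3/3 · (3,4)N 1/3 · (3,5)S 2/3 · (3,6)S 3/3
Row 4: (4,0)N 2/3 · (4,1)N 4/4 · (4,2)N 4/4 · (4,3)N 3/3 · (4,5)S 2/2 · (4,6)S 2/2
Row 5: (5,0)S 0/2 · (5,1)N 2/3 · (5,2)N 3/3 · (5,3)N 2/3 · (5,4)S 0/1
The smallest same-type fraction is 0/2 at (0,0), which reduces to 0/1. Any threshold above that leaves this individual unsatisfied.

0/1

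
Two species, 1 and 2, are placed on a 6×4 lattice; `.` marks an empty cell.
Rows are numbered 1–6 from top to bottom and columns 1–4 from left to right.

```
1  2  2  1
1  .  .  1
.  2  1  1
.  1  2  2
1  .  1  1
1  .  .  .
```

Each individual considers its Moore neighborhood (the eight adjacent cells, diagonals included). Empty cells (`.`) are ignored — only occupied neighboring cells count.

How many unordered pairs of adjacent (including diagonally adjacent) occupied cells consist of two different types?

Scan each occupied cell's neighbors to the right and below (and the two forward diagonals) so each pair is counted once.
Row 1: 1(1,1)–2(1,2)≠ 1(1,1)–1(2,1)= 2(1,2)–2(1,3)= 2(1,2)–1(2,1)≠ 2(1,3)–1(1,4)≠ 2(1,3)–1(2,4)≠ 1(1,4)–1(2,4)=  → 4/7 unlike.
Row 2: 1(2,1)–2(3,2)≠ 1(2,4)–1(3,4)= 1(2,4)–1(3,3)=  → 1/3 unlike.
Row 3: 2(3,2)–1(3,3)≠ 2(3,2)–1(4,2)≠ 2(3,2)–2(4,3)= 1(3,3)–1(3,4)= 1(3,3)–2(4,3)≠ 1(3,3)–2(4,4)≠ 1(3,3)–1(4,2)= 1(3,4)–2(4,4)≠ 1(3,4)–2(4,3)≠  → 6/9 unlike.
Row 4: 1(4,2)–2(4,3)≠ 1(4,2)–1(5,3)= 1(4,2)–1(5,1)= 2(4,3)–2(4,4)= 2(4,3)–1(5,3)≠ 2(4,3)–1(5,4)≠ 2(4,4)–1(5,4)≠ 2(4,4)–1(5,3)≠  → 5/8 unlike.
Row 5: 1(5,1)–1(6,1)= 1(5,3)–1(5,4)=  → 0/2 unlike.
Total adjacent occupied pairs: 29; unlike-type pairs: 16.

16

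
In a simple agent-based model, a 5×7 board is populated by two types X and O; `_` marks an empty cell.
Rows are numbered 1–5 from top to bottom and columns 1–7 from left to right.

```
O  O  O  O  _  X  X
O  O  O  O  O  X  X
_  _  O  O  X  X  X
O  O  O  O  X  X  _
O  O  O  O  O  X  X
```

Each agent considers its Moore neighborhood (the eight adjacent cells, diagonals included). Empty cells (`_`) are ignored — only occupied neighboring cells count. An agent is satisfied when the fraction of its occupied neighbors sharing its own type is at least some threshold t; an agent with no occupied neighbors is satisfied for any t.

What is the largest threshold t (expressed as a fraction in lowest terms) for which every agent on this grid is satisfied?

(1,1)O 3/3
(1,2)O 5/5
(1,3)O 5/5
(1,4)O 4/4
(1,6)X 3/4
(1,7)X 3/3
(2,1)O 3/3
(2,2)O 6/6
(2,3)O 7/7
(2,4)O 6/7
(2,5)O 3/7
(2,6)X 6/7
(2,7)X 5/5
(3,3)O 7/7
(3,4)O 6/8
(3,5)X 4/8
(3,6)X 6/7
(3,7)X 4/4
(4,1)O 3/3
(4,2)O 6/6
(4,3)O 7/7
(4,4)O 6/8
(4,5)X 4/8
(4,6)X 6/7
(5,1)O 3/3
(5,2)O 5/5
(5,3)O 5/5
(5,4)O 4/5
(5,5)O 2/5
(5,6)X 3/4
(5,7)X 2/2
The smallest same-type fraction is 2/5 at (5,5), which reduces to 2/5. Any threshold above that leaves this agent unsatisfied.

2/5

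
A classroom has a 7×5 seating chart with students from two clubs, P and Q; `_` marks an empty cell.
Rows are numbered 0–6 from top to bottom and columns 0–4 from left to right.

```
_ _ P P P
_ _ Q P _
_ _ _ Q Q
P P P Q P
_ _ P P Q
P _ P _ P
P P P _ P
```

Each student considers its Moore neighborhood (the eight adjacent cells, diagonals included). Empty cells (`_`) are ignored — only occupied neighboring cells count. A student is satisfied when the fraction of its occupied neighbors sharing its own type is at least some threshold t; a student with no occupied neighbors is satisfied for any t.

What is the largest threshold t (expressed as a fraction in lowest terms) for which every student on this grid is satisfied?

Row 0: (0,2)P 2/3 · (0,3)P 3/4 · (0,4)P 2/2
Row 1: (1,2)Q 1/4 · (1,3)P 3/6
Row 2: (2,3)Q 3/6 · (2,4)Q 2/4
Row 3: (3,0)P 1/1 · (3,1)P 3/3 · (3,2)P 3/5 · (3,3)Q 3/7 · (3,4)P 1/5
Row 4: (4,2)P 4/5 · (4,3)P 5/7 · (4,4)Q 1/4
Row 5: (5,0)P 2/2 · (5,2)P 4/4 · (5,4)P 2/3
Row 6: (6,0)P 2/2 · (6,1)P 4/4 · (6,2)P 2/2 · (6,4)P 1/1
The smallest same-type fraction is 1/5 at (3,4), which reduces to 1/5. Any threshold above that leaves this student unsatisfied.

1/5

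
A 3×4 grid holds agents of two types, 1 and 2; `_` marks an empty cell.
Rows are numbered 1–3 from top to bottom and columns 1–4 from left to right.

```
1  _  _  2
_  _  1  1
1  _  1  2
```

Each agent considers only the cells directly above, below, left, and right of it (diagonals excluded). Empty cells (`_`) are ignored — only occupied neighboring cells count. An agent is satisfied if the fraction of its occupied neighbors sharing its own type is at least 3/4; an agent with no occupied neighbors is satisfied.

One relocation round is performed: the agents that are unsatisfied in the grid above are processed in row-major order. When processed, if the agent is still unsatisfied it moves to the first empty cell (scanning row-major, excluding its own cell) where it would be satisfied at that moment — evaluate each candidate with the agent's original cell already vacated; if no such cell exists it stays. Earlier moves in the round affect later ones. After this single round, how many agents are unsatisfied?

Initially unsatisfied (in order): (1,4), (2,4), (3,3), (3,4).
  (1,4): no empty cell satisfies it; stays.
  (2,4) → (1,2).
  (3,3) → (2,1).
  (3,4): now satisfied by earlier moves; stays.
Resulting grid:
1 1 _ 2
1 _ 1 _
1 _ _ 2
All satisfied now.

0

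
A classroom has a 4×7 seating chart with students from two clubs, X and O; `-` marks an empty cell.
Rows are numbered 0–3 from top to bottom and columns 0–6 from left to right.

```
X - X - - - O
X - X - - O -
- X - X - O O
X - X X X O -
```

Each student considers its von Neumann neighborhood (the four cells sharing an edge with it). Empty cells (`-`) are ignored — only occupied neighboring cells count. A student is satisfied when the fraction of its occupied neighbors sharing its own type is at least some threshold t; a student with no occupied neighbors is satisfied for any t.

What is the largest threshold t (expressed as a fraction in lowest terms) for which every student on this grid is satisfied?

1/2

Row 0: (0,0)X 1/1 · (0,2)X 1/1 · (0,6)O — no occupied neighbors
Row 1: (1,0)X 1/1 · (1,2)X 1/1 · (1,5)O 1/1
Row 2: (2,1)X — no occupied neighbors · (2,3)X 1/1 · (2,5)O 3/3 · (2,6)O 1/1
Row 3: (3,0)X — no occupied neighbors · (3,2)X 1/1 · (3,3)X 3/3 · (3,4)X 1/2 · (3,5)O 1/2
The smallest same-type fraction is 1/2 at (3,4), which reduces to 1/2. Any threshold above that leaves this student unsatisfied.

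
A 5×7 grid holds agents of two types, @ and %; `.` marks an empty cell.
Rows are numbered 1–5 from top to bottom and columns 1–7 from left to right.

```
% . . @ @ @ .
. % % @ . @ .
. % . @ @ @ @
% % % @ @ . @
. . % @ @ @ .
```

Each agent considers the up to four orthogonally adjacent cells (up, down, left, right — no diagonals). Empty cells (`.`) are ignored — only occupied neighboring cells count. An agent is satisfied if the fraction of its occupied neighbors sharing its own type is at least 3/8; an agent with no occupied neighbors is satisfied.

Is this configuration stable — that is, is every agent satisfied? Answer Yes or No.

Yes

(1,1)% 0/0 ok
(1,4)@ 2/2 ok
(1,5)@ 2/2 ok
(1,6)@ 2/2 ok
(2,2)% 2/2 ok
(2,3)% 1/2 ok
(2,4)@ 2/3 ok
(2,6)@ 2/2 ok
(3,2)% 2/2 ok
(3,4)@ 3/3 ok
(3,5)@ 3/3 ok
(3,6)@ 3/3 ok
(3,7)@ 2/2 ok
(4,1)% 1/1 ok
(4,2)% 3/3 ok
(4,3)% 2/3 ok
(4,4)@ 3/4 ok
(4,5)@ 3/3 ok
(4,7)@ 1/1 ok
(5,3)% 1/2 ok
(5,4)@ 2/3 ok
(5,5)@ 3/3 ok
(5,6)@ 1/1 ok
All meet the threshold, so the configuration is stable.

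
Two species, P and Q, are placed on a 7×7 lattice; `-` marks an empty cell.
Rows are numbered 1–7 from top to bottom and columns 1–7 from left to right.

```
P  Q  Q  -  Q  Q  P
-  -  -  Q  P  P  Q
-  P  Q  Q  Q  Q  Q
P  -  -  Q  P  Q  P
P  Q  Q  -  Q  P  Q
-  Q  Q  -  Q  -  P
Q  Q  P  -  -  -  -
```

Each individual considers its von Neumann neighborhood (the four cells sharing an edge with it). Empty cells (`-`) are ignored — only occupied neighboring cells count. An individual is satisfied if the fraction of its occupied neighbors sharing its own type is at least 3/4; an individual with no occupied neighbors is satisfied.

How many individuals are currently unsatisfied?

(1,1)P 0/1 not
(1,2)Q 1/2 not
(1,3)Q 1/1 satisfied
(1,5)Q 1/2 not
(1,6)Q 1/3 not
(1,7)P 0/2 not
(2,4)Q 1/2 not
(2,5)P 1/4 not
(2,6)P 1/4 not
(2,7)Q 1/3 not
(3,2)P 0/1 not
(3,3)Q 1/2 not
(3,4)Q 4/4 satisfied
(3,5)Q 2/4 not
(3,6)Q 3/4 satisfied
(3,7)Q 2/3 not
(4,1)P 1/1 satisfied
(4,4)Q 1/2 not
(4,5)P 0/4 not
(4,6)Q 1/4 not
(4,7)P 0/3 not
(5,1)P 1/2 not
(5,2)Q 2/3 not
(5,3)Q 2/2 satisfied
(5,5)Q 1/3 not
(5,6)P 0/3 not
(5,7)Q 0/3 not
(6,2)Q 3/3 satisfied
(6,3)Q 2/3 not
(6,5)Q 1/1 satisfied
(6,7)P 0/1 not
(7,1)Q 1/1 satisfied
(7,2)Q 2/3 not
(7,3)P 0/2 not
Unsatisfied: (1,1), (1,2), (1,5), (1,6), (1,7), (2,4), (2,5), (2,6), (2,7), (3,2), (3,3), (3,5), (3,7), (4,4), (4,5), (4,6), (4,7), (5,1), (5,2), (5,5), (5,6), (5,7), (6,3), (6,7), (7,2), (7,3) — 26 in total.

26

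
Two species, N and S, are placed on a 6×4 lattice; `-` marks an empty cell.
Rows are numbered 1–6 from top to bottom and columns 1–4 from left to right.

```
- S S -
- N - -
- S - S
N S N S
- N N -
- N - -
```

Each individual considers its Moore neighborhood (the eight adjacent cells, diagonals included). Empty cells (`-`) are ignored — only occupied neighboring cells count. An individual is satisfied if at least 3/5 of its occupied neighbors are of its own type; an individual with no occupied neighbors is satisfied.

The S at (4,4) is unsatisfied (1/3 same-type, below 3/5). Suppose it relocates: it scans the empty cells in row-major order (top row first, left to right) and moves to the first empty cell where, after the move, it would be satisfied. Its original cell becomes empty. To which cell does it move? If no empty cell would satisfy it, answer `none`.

(1,4)

Vacating (4,4). Empty cells in order:
  (1,1): 1/2 same-type → still unsatisfied.
  (1,4): 1/1 same-type → satisfied — stop here.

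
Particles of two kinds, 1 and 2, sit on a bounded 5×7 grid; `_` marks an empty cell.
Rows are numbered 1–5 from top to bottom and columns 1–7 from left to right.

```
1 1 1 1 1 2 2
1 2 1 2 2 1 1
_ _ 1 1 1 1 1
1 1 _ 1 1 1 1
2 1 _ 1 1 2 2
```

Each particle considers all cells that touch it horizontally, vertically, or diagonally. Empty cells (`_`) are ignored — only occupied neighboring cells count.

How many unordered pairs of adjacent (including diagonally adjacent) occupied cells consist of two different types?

33

Scan each occupied cell's neighbors to the right and below (and the two forward diagonals) so each pair is counted once.
Row 1: 1(1,1)–1(1,2)= 1(1,1)–1(2,1)= 1(1,1)–2(2,2)≠ 1(1,2)–1(1,3)= 1(1,2)–2(2,2)≠ 1(1,2)–1(2,3)= 1(1,2)–1(2,1)= 1(1,3)–1(1,4)= 1(1,3)–1(2,3)= 1(1,3)–2(2,4)≠ 1(1,3)–2(2,2)≠ 1(1,4)–1(1,5)= 1(1,4)–2(2,4)≠ 1(1,4)–2(2,5)≠ 1(1,4)–1(2,3)= 1(1,5)–2(1,6)≠ 1(1,5)–2(2,5)≠ 1(1,5)–1(2,6)= 1(1,5)–2(2,4)≠ 2(1,6)–2(1,7)= 2(1,6)–1(2,6)≠ 2(1,6)–1(2,7)≠ 2(1,6)–2(2,5)= 2(1,7)–1(2,7)≠ 2(1,7)–1(2,6)≠  → 13/25 unlike.
Row 2: 1(2,1)–2(2,2)≠ 2(2,2)–1(2,3)≠ 2(2,2)–1(3,3)≠ 1(2,3)–2(2,4)≠ 1(2,3)–1(3,3)= 1(2,3)–1(3,4)= 2(2,4)–2(2,5)= 2(2,4)–1(3,4)≠ 2(2,4)–1(3,5)≠ 2(2,4)–1(3,3)≠ 2(2,5)–1(2,6)≠ 2(2,5)–1(3,5)≠ 2(2,5)–1(3,6)≠ 2(2,5)–1(3,4)≠ 1(2,6)–1(2,7)= 1(2,6)–1(3,6)= 1(2,6)–1(3,7)= 1(2,6)–1(3,5)= 1(2,7)–1(3,7)= 1(2,7)–1(3,6)=  → 11/20 unlike.
Row 3: 1(3,3)–1(3,4)= 1(3,3)–1(4,4)= 1(3,3)–1(4,2)= 1(3,4)–1(3,5)= 1(3,4)–1(4,4)= 1(3,4)–1(4,5)= 1(3,5)–1(3,6)= 1(3,5)–1(4,5)= 1(3,5)–1(4,6)= 1(3,5)–1(4,4)= 1(3,6)–1(3,7)= 1(3,6)–1(4,6)= 1(3,6)–1(4,7)= 1(3,6)–1(4,5)= 1(3,7)–1(4,7)= 1(3,7)–1(4,6)=  → 0/16 unlike.
Row 4: 1(4,1)–1(4,2)= 1(4,1)–2(5,1)≠ 1(4,1)–1(5,2)= 1(4,2)–1(5,2)= 1(4,2)–2(5,1)≠ 1(4,4)–1(4,5)= 1(4,4)–1(5,4)= 1(4,4)–1(5,5)= 1(4,5)–1(4,6)= 1(4,5)–1(5,5)= 1(4,5)–2(5,6)≠ 1(4,5)–1(5,4)= 1(4,6)–1(4,7)= 1(4,6)–2(5,6)≠ 1(4,6)–2(5,7)≠ 1(4,6)–1(5,5)= 1(4,7)–2(5,7)≠ 1(4,7)–2(5,6)≠  → 7/18 unlike.
Row 5: 2(5,1)–1(5,2)≠ 1(5,4)–1(5,5)= 1(5,5)–2(5,6)≠ 2(5,6)–2(5,7)=  → 2/4 unlike.
Total adjacent occupied pairs: 83; unlike-type pairs: 33.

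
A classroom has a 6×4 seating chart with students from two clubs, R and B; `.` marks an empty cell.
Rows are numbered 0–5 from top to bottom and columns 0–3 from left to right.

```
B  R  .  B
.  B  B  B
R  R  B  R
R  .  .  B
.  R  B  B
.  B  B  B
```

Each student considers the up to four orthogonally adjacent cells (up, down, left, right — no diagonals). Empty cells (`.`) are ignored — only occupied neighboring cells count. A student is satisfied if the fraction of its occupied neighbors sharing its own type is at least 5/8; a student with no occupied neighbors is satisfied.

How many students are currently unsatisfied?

9

Row 0: (0,0)B 0/1 ✗ · (0,1)R 0/2 ✗ · (0,3)B 1/1 ✓
Row 1: (1,1)B 1/3 ✗ · (1,2)B 3/3 ✓ · (1,3)B 2/3 ✓
Row 2: (2,0)R 2/2 ✓ · (2,1)R 1/3 ✗ · (2,2)B 1/3 ✗ · (2,3)R 0/3 ✗
Row 3: (3,0)R 1/1 ✓ · (3,3)B 1/2 ✗
Row 4: (4,1)R 0/2 ✗ · (4,2)B 2/3 ✓ · (4,3)B 3/3 ✓
Row 5: (5,1)B 1/2 ✗ · (5,2)B 3/3 ✓ · (5,3)B 2/2 ✓
Unsatisfied: (0,0), (0,1), (1,1), (2,1), (2,2), (2,3), (3,3), (4,1), (5,1) — 9 in total.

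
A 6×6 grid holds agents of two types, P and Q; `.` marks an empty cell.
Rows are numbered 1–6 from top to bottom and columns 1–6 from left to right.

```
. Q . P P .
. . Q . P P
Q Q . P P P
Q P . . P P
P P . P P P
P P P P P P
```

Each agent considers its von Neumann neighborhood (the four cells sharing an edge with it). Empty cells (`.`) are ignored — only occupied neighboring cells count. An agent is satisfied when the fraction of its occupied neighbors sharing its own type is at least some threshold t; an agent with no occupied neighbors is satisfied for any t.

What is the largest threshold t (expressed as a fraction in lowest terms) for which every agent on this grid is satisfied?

1/3

(1,2)Q — no occupied neighbors
(1,4)P 1/1
(1,5)P 2/2
(2,3)Q — no occupied neighbors
(2,5)P 3/3
(2,6)P 2/2
(3,1)Q 2/2
(3,2)Q 1/2
(3,4)P 1/1
(3,5)P 4/4
(3,6)P 3/3
(4,1)Q 1/3
(4,2)P 1/3
(4,5)P 3/3
(4,6)P 3/3
(5,1)P 2/3
(5,2)P 3/3
(5,4)P 2/2
(5,5)P 4/4
(5,6)P 3/3
(6,1)P 2/2
(6,2)P 3/3
(6,3)P 2/2
(6,4)P 3/3
(6,5)P 3/3
(6,6)P 2/2
The smallest same-type fraction is 1/3 at (4,1), which reduces to 1/3. Any threshold above that leaves this agent unsatisfied.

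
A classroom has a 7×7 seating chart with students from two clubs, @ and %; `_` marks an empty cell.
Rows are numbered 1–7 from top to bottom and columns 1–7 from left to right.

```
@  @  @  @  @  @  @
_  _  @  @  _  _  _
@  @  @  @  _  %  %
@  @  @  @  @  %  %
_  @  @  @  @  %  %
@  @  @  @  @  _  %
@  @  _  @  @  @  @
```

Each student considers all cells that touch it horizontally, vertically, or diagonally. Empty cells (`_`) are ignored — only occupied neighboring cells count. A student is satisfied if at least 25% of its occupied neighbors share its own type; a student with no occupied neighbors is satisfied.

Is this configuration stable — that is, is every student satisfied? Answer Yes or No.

Row 1: (1,1)@ 1/1 ok · (1,2)@ 3/3 ok · (1,3)@ 4/4 ok · (1,4)@ 4/4 ok · (1,5)@ 3/3 ok · (1,6)@ 2/2 ok · (1,7)@ 1/1 ok
Row 2: (2,3)@ 7/7 ok · (2,4)@ 6/6 ok
Row 3: (3,1)@ 3/3 ok · (3,2)@ 6/6 ok · (3,3)@ 7/7 ok · (3,4)@ 6/6 ok · (3,6)% 3/4 ok · (3,7)% 3/3 ok
Row 4: (4,1)@ 4/4 ok · (4,2)@ 7/7 ok · (4,3)@ 8/8 ok · (4,4)@ 7/7 ok · (4,5)@ 4/7 ok · (4,6)% 5/7 ok · (4,7)% 5/5 ok
Row 5: (5,2)@ 7/7 ok · (5,3)@ 8/8 ok · (5,4)@ 8/8 ok · (5,5)@ 5/7 ok · (5,6)% 4/7 ok · (5,7)% 4/4 ok
Row 6: (6,1)@ 4/4 ok · (6,2)@ 6/6 ok · (6,3)@ 7/7 ok · (6,4)@ 7/7 ok · (6,5)@ 6/7 ok · (6,7)% 2/4 ok
Row 7: (7,1)@ 3/3 ok · (7,2)@ 4/4 ok · (7,4)@ 4/4 ok · (7,5)@ 4/4 ok · (7,6)@ 3/4 ok · (7,7)@ 1/2 ok
All meet the threshold, so the configuration is stable.

Yes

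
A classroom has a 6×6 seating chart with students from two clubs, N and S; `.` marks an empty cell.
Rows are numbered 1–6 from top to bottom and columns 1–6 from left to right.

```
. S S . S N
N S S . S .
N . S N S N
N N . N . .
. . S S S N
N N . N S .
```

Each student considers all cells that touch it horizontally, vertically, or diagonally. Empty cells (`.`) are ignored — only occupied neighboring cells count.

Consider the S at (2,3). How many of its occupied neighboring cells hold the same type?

Occupied neighbors of (2,3): (1,2)=S, (1,3)=S, (2,2)=S, (3,3)=S, (3,4)=N.
Same type (S): 4 of 5.

4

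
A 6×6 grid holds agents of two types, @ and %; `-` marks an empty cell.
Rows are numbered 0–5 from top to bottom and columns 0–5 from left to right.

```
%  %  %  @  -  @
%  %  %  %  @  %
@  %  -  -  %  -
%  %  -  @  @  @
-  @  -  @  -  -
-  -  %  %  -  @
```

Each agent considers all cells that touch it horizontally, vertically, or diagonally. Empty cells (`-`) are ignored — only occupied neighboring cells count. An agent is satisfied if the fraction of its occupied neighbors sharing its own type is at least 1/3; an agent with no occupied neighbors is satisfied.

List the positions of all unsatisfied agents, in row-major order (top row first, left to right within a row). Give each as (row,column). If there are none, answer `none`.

(0,3), (2,0), (4,1)

Row 0: (0,0)% 3/3 ok · (0,1)% 5/5 ok · (0,2)% 4/5 ok · (0,3)@ 1/4 unhappy · (0,5)@ 1/2 ok
Row 1: (1,0)% 4/5 ok · (1,1)% 6/7 ok · (1,2)% 5/6 ok · (1,3)% 3/5 ok · (1,4)@ 2/5 ok · (1,5)% 1/3 ok
Row 2: (2,0)@ 0/5 unhappy · (2,1)% 5/6 ok · (2,4)% 2/6 ok
Row 3: (3,0)% 2/4 ok · (3,1)% 2/4 ok · (3,3)@ 2/3 ok · (3,4)@ 3/4 ok · (3,5)@ 1/2 ok
Row 4: (4,1)@ 0/3 unhappy · (4,3)@ 2/4 ok
Row 5: (5,2)% 1/3 ok · (5,3)% 1/2 ok · (5,5)@ 0/0 ok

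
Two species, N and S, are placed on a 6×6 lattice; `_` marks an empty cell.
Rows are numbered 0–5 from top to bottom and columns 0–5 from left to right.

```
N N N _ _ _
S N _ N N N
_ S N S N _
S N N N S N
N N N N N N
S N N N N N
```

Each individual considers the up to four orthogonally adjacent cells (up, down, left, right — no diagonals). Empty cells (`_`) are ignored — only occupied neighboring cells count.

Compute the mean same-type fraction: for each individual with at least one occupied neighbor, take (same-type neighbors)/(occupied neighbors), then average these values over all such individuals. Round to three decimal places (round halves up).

0.608

Row 0: (0,0)N 1/2 · (0,1)N 3/3 · (0,2)N 1/1
Row 1: (1,0)S 0/2 · (1,1)N 1/3 · (1,3)N 1/2 · (1,4)N 3/3 · (1,5)N 1/1
Row 2: (2,1)S 0/3 · (2,2)N 1/3 · (2,3)S 0/4 · (2,4)N 1/3
Row 3: (3,0)S 0/2 · (3,1)N 2/4 · (3,2)N 4/4 · (3,3)N 2/4 · (3,4)S 0/4 · (3,5)N 1/2
Row 4: (4,0)N 1/3 · (4,1)N 4/4 · (4,2)N 4/4 · (4,3)N 4/4 · (4,4)N 3/4 · (4,5)N 3/3
Row 5: (5,0)S 0/2 · (5,1)N 2/3 · (5,2)N 3/3 · (5,3)N 3/3 · (5,4)N 3/3 · (5,5)N 2/2
Sum over 30 individuals: 1/2 + 3/3 + 1/1 + 0/2 + 1/3 + 1/2 + 3/3 + 1/1 + 0/3 + 1/3 + 0/4 + 1/3 + 0/2 + 2/4 + 4/4 + 2/4 + 0/4 + 1/2 + 1/3 + 4/4 + 4/4 + 4/4 + 3/4 + 3/3 + 0/2 + 2/3 + 3/3 + 3/3 + 3/3 + 2/2 = 73/4; mean = 73/4 ÷ 30 = 73/120 = 0.608333… → 0.608.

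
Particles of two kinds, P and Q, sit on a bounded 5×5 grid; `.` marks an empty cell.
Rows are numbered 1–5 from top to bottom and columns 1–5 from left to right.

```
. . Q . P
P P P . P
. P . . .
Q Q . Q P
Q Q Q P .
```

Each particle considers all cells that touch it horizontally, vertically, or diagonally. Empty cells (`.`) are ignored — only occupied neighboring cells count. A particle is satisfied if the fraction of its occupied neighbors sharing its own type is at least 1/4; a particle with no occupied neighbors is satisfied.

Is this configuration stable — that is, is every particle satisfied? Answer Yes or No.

No

Row 1: (1,3)Q 0/2 unhappy · (1,5)P 1/1 ok
Row 2: (2,1)P 2/2 ok · (2,2)P 3/4 ok · (2,3)P 2/3 ok · (2,5)P 1/1 ok
Row 3: (3,2)P 3/5 ok
Row 4: (4,1)Q 3/4 ok · (4,2)Q 4/5 ok · (4,4)Q 1/3 ok · (4,5)P 1/2 ok
Row 5: (5,1)Q 3/3 ok · (5,2)Q 4/4 ok · (5,3)Q 3/4 ok · (5,4)P 1/3 ok
For instance (1,3) has only 0/2 same-type neighbors, below 1/4.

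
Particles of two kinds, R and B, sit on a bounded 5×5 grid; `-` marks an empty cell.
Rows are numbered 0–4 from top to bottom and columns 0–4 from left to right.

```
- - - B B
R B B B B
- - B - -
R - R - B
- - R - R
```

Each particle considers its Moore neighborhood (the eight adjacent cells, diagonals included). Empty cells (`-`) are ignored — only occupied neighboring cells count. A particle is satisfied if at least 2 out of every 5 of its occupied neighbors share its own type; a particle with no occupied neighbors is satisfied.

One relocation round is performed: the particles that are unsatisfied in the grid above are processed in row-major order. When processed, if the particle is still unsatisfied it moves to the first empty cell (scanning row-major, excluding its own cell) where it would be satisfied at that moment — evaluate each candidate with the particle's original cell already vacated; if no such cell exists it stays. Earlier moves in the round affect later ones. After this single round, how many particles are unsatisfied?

Initially unsatisfied (in order): (1,0), (3,4), (4,4).
  (1,0) → (2,0).
  (3,4) → (0,0).
  (4,4): now satisfied by earlier moves; stays.
Resulting grid:
B - - B B
- B B B B
R - B - -
R - R - -
- - R - R
All satisfied now.

0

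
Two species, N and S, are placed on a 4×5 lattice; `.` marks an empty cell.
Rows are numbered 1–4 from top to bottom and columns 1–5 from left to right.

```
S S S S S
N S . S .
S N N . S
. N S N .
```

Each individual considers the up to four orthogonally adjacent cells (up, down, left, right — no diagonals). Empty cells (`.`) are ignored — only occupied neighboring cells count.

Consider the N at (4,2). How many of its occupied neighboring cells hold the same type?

1

Occupied neighbors of (4,2): (3,2)=N, (4,3)=S.
Same type (N): 1 of 2.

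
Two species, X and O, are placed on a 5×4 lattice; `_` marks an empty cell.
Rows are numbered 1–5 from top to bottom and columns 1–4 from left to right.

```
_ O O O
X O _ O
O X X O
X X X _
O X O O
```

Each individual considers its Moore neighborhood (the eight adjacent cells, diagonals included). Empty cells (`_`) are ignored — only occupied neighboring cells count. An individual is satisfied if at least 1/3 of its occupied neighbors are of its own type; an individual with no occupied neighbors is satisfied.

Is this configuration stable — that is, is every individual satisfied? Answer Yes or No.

(1,2)O 2/3 ✓
(1,3)O 4/4 ✓
(1,4)O 2/2 ✓
(2,1)X 1/4 ✗
(2,2)O 3/6 ✓
(2,4)O 3/4 ✓
(3,1)O 1/5 ✗
(3,2)X 5/7 ✓
(3,3)X 3/6 ✓
(3,4)O 1/3 ✓
(4,1)X 3/5 ✓
(4,2)X 5/8 ✓
(4,3)X 4/7 ✓
(5,1)O 0/3 ✗
(5,2)X 3/5 ✓
(5,3)O 1/4 ✗
(5,4)O 1/2 ✓
For instance (2,1) has only 1/4 same-type neighbors, below 1/3.

No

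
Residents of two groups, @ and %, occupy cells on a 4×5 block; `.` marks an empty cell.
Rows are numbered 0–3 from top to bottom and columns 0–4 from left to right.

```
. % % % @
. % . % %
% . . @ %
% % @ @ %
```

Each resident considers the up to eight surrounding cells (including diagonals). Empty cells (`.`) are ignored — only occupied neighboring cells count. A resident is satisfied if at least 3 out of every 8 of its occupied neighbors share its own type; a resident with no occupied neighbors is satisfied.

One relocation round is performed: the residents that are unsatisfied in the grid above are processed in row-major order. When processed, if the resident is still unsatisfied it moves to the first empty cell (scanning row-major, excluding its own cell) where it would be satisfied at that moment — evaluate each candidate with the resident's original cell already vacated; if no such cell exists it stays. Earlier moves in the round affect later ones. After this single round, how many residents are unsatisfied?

0

Initially unsatisfied (in order): (0,4), (2,3), (3,4).
  (0,4) → (2,2).
  (2,3): now satisfied by earlier moves; stays.
  (3,4) → (0,0).
Resulting grid:
% % % % .
. % . % %
% . @ @ %
% % @ @ .
All satisfied now.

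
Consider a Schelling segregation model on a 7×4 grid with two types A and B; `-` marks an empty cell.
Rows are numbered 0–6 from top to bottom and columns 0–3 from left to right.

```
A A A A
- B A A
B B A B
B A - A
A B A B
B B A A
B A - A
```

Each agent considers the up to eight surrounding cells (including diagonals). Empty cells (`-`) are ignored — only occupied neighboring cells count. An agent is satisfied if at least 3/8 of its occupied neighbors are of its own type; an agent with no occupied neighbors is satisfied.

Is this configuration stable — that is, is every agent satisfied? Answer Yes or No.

(0,0)A 1/2 ✓
(0,1)A 3/4 ✓
(0,2)A 4/5 ✓
(0,3)A 3/3 ✓
(1,1)B 2/7 ✗
(1,2)A 5/8 ✓
(1,3)A 4/5 ✓
(2,0)B 3/4 ✓
(2,1)B 3/6 ✓
(2,2)A 4/7 ✓
(2,3)B 0/4 ✗
(3,0)B 3/5 ✓
(3,1)A 3/7 ✓
(3,3)A 2/4 ✓
(4,0)A 1/5 ✗
(4,1)B 3/7 ✓
(4,2)A 4/7 ✓
(4,3)B 0/4 ✗
(5,0)B 3/5 ✓
(5,1)B 3/7 ✓
(5,2)A 4/7 ✓
(5,3)A 3/4 ✓
(6,0)B 2/3 ✓
(6,1)A 1/4 ✗
(6,3)A 2/2 ✓
For instance (1,1) has only 2/7 same-type neighbors, below 3/8.

No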